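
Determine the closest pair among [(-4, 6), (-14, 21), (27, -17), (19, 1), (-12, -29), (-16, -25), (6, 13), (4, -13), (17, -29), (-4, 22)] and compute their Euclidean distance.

Computing all pairwise distances among 10 points:

d((-4, 6), (-14, 21)) = 18.0278
d((-4, 6), (27, -17)) = 38.6005
d((-4, 6), (19, 1)) = 23.5372
d((-4, 6), (-12, -29)) = 35.9026
d((-4, 6), (-16, -25)) = 33.2415
d((-4, 6), (6, 13)) = 12.2066
d((-4, 6), (4, -13)) = 20.6155
d((-4, 6), (17, -29)) = 40.8167
d((-4, 6), (-4, 22)) = 16.0
d((-14, 21), (27, -17)) = 55.9017
d((-14, 21), (19, 1)) = 38.5876
d((-14, 21), (-12, -29)) = 50.04
d((-14, 21), (-16, -25)) = 46.0435
d((-14, 21), (6, 13)) = 21.5407
d((-14, 21), (4, -13)) = 38.4708
d((-14, 21), (17, -29)) = 58.8303
d((-14, 21), (-4, 22)) = 10.0499
d((27, -17), (19, 1)) = 19.6977
d((27, -17), (-12, -29)) = 40.8044
d((27, -17), (-16, -25)) = 43.7379
d((27, -17), (6, 13)) = 36.6197
d((27, -17), (4, -13)) = 23.3452
d((27, -17), (17, -29)) = 15.6205
d((27, -17), (-4, 22)) = 49.8197
d((19, 1), (-12, -29)) = 43.1393
d((19, 1), (-16, -25)) = 43.6005
d((19, 1), (6, 13)) = 17.6918
d((19, 1), (4, -13)) = 20.5183
d((19, 1), (17, -29)) = 30.0666
d((19, 1), (-4, 22)) = 31.1448
d((-12, -29), (-16, -25)) = 5.6569 <-- minimum
d((-12, -29), (6, 13)) = 45.6946
d((-12, -29), (4, -13)) = 22.6274
d((-12, -29), (17, -29)) = 29.0
d((-12, -29), (-4, 22)) = 51.6236
d((-16, -25), (6, 13)) = 43.909
d((-16, -25), (4, -13)) = 23.3238
d((-16, -25), (17, -29)) = 33.2415
d((-16, -25), (-4, 22)) = 48.5077
d((6, 13), (4, -13)) = 26.0768
d((6, 13), (17, -29)) = 43.4166
d((6, 13), (-4, 22)) = 13.4536
d((4, -13), (17, -29)) = 20.6155
d((4, -13), (-4, 22)) = 35.9026
d((17, -29), (-4, 22)) = 55.1543

Closest pair: (-12, -29) and (-16, -25) with distance 5.6569

The closest pair is (-12, -29) and (-16, -25) with Euclidean distance 5.6569. For 10 points, brute-force pairwise comparison is shown above. For large n, the divide-and-conquer algorithm (sort by x, recurse on halves, check the dividing strip) achieves O(n log n).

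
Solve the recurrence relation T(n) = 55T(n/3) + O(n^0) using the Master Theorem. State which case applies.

Master Theorem for T(n) = 55T(n/3) + O(n^0):

a = 55, b = 3, c = 0
log_b(a) = log_3(55) = 3.6476

Case 1: c = 0 < log_3(55) = 3.6476
T(n) = O(n^(log_3 55))

For T(n) = 55T(n/3) + O(n^0): log_3(55) = 3.6476. This is Case 1 of the Master Theorem (c < log_b(a), work dominated by leaves), giving O(n^(log_3 55)).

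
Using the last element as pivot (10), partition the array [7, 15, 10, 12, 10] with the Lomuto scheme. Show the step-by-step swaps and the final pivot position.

Lomuto partition with pivot = 10:

Initial array: [7, 15, 10, 12, 10]

arr[0]=7 <= 10: swap with position 0, array becomes [7, 15, 10, 12, 10]
arr[1]=15 > 10: no swap
arr[2]=10 <= 10: swap with position 1, array becomes [7, 10, 15, 12, 10]
arr[3]=12 > 10: no swap

Place pivot at position 2: [7, 10, 10, 12, 15]
Pivot position: 2

After partitioning with pivot 10, the array becomes [7, 10, 10, 12, 15]. The pivot is placed at index 2. All elements to the left of the pivot are <= 10, and all elements to the right are > 10.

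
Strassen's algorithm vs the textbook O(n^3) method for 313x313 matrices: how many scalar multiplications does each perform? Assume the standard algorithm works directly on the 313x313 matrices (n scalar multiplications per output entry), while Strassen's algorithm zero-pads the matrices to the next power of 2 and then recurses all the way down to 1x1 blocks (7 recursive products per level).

Matrix multiplication for 313x313 matrices:

Strassen's algorithm requires power-of-2 dimensions. Pad 313x313 to 512x512 (next power of 2).

Standard algorithm: 313^3 = 30664297 multiplications
Strassen's algorithm: 7^(log2(512)) = 7^9 = 40353607 multiplications
Difference: 30664297 - 40353607 = -9689310 (Strassen uses MORE here due to padding overhead — for small or just-over-power-of-2 n, padding can outweigh the per-level savings)

Standard: 30664297 multiplications (313^3). Strassen: 40353607 multiplications (7^9, after padding to 512x512). Strassen reduces 8 recursive multiplications to 7 at each level.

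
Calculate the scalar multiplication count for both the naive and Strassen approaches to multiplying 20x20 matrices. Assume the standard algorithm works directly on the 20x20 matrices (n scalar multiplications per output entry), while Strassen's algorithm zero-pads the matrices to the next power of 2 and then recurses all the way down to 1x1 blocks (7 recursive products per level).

Matrix multiplication for 20x20 matrices:

Strassen's algorithm requires power-of-2 dimensions. Pad 20x20 to 32x32 (next power of 2).

Standard algorithm: 20^3 = 8000 multiplications
Strassen's algorithm: 7^(log2(32)) = 7^5 = 16807 multiplications
Difference: 8000 - 16807 = -8807 (Strassen uses MORE here due to padding overhead — for small or just-over-power-of-2 n, padding can outweigh the per-level savings)

Standard: 8000 multiplications (20^3). Strassen: 16807 multiplications (7^5, after padding to 32x32). Strassen reduces 8 recursive multiplications to 7 at each level.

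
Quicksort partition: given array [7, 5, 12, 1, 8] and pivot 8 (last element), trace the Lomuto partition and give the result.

Lomuto partition with pivot = 8:

Initial array: [7, 5, 12, 1, 8]

arr[0]=7 <= 8: swap with position 0, array becomes [7, 5, 12, 1, 8]
arr[1]=5 <= 8: swap with position 1, array becomes [7, 5, 12, 1, 8]
arr[2]=12 > 8: no swap
arr[3]=1 <= 8: swap with position 2, array becomes [7, 5, 1, 12, 8]

Place pivot at position 3: [7, 5, 1, 8, 12]
Pivot position: 3

After partitioning with pivot 8, the array becomes [7, 5, 1, 8, 12]. The pivot is placed at index 3. All elements to the left of the pivot are <= 8, and all elements to the right are > 8.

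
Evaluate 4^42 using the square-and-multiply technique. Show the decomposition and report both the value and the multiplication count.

Computing 4^42 by squaring (build up from 4^1; each line after the first costs one multiplication):

4^1 = 4
4^2 = (4^1)^2 = 4^2 = 16
4^4 = (4^2)^2 = 16^2 = 256
4^5 = 4 * 4^4 = 4 * 256 = 1024
4^10 = (4^5)^2 = 1024^2 = 1048576
4^20 = (4^10)^2 = 1048576^2 = 1099511627776
4^21 = 4 * 4^20 = 4 * 1099511627776 = 4398046511104
4^42 = (4^21)^2 = 4398046511104^2 = 19342813113834066795298816

Result: 19342813113834066795298816
Multiplications needed: 7 (7 lines after 4^1)

4^42 = 19342813113834066795298816. Using exponentiation by squaring, this requires 7 multiplications. The key idea: if the exponent is even, square the half-power; if odd, multiply by the base once.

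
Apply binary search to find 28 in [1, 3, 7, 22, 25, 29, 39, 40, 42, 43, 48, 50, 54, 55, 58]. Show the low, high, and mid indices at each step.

Binary search for 28 in [1, 3, 7, 22, 25, 29, 39, 40, 42, 43, 48, 50, 54, 55, 58]:

lo=0, hi=14, mid=7, arr[mid]=40 -> 40 > 28, search left half
lo=0, hi=6, mid=3, arr[mid]=22 -> 22 < 28, search right half
lo=4, hi=6, mid=5, arr[mid]=29 -> 29 > 28, search left half
lo=4, hi=4, mid=4, arr[mid]=25 -> 25 < 28, search right half
lo=5 > hi=4, target 28 not found

Binary search determines that 28 is not in the array after 4 comparisons. The search space was exhausted without finding the target.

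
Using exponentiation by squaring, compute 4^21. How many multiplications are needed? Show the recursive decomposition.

Computing 4^21 by squaring (build up from 4^1; each line after the first costs one multiplication):

4^1 = 4
4^2 = (4^1)^2 = 4^2 = 16
4^4 = (4^2)^2 = 16^2 = 256
4^5 = 4 * 4^4 = 4 * 256 = 1024
4^10 = (4^5)^2 = 1024^2 = 1048576
4^20 = (4^10)^2 = 1048576^2 = 1099511627776
4^21 = 4 * 4^20 = 4 * 1099511627776 = 4398046511104

Result: 4398046511104
Multiplications needed: 6 (6 lines after 4^1)

4^21 = 4398046511104. Using exponentiation by squaring, this requires 6 multiplications. The key idea: if the exponent is even, square the half-power; if odd, multiply by the base once.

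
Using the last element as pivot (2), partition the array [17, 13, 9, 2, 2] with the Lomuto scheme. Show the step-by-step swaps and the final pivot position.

Lomuto partition with pivot = 2:

Initial array: [17, 13, 9, 2, 2]

arr[0]=17 > 2: no swap
arr[1]=13 > 2: no swap
arr[2]=9 > 2: no swap
arr[3]=2 <= 2: swap with position 0, array becomes [2, 13, 9, 17, 2]

Place pivot at position 1: [2, 2, 9, 17, 13]
Pivot position: 1

After partitioning with pivot 2, the array becomes [2, 2, 9, 17, 13]. The pivot is placed at index 1. All elements to the left of the pivot are <= 2, and all elements to the right are > 2.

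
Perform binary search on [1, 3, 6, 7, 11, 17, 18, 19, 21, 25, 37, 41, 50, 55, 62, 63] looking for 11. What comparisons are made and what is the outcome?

Binary search for 11 in [1, 3, 6, 7, 11, 17, 18, 19, 21, 25, 37, 41, 50, 55, 62, 63]:

lo=0, hi=15, mid=7, arr[mid]=19 -> 19 > 11, search left half
lo=0, hi=6, mid=3, arr[mid]=7 -> 7 < 11, search right half
lo=4, hi=6, mid=5, arr[mid]=17 -> 17 > 11, search left half
lo=4, hi=4, mid=4, arr[mid]=11 -> Found target at index 4!

Binary search finds 11 at index 4 after 4 comparisons. The search repeatedly halves the search space by comparing with the middle element.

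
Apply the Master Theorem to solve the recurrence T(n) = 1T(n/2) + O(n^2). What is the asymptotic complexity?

Master Theorem for T(n) = 1T(n/2) + O(n^2):

a = 1, b = 2, c = 2
log_b(a) = log_2(1) = 0.0000

Case 3: c = 2 > log_2(1) = 0.0000
T(n) = O(n^2) = O(n^2)

For T(n) = 1T(n/2) + O(n^2): log_2(1) = 0.0000. This is Case 3 of the Master Theorem (c > log_b(a), work dominated by root), giving O(n^2).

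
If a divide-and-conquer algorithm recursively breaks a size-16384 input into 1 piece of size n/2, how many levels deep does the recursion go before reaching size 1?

For divide and conquer with division factor 2:

Problem sizes at each level:
Level 0: 16384
Level 1: 8192
Level 2: 4096
Level 3: 2048
Level 4: 1024
Level 5: 512
Level 6: 256
Level 7: 128
Level 8: 64
Level 9: 32
Level 10: 16
Level 11: 8
Level 12: 4
Level 13: 2
Level 14: 1

The root is level 0 and the size-1 base case is level 14 (the tree spans levels 0 through 14, i.e. 15 levels counting the root), so the depth is the number of divisions: log_2(16384) = 14

The recursion tree depth is log_2(16384) = 14. At each level, the problem size is divided by 2, so it takes 14 divisions to reduce to a base case of size 1. The algorithm makes 1 recursive call at each level.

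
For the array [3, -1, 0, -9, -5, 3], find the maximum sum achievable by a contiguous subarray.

Using Kadane's algorithm on [3, -1, 0, -9, -5, 3]:

Scanning through the array:
Position 1 (value -1): max_ending_here = 2, max_so_far = 3
Position 2 (value 0): max_ending_here = 2, max_so_far = 3
Position 3 (value -9): max_ending_here = -7, max_so_far = 3
Position 4 (value -5): max_ending_here = -5, max_so_far = 3
Position 5 (value 3): max_ending_here = 3, max_so_far = 3

Maximum subarray: [3]
Maximum sum: 3

The maximum subarray is [3] with sum 3. This subarray runs from index 0 to index 0.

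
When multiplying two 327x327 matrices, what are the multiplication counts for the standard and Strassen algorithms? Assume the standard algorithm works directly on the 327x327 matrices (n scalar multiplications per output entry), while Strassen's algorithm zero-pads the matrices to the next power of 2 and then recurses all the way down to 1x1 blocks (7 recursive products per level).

Matrix multiplication for 327x327 matrices:

Strassen's algorithm requires power-of-2 dimensions. Pad 327x327 to 512x512 (next power of 2).

Standard algorithm: 327^3 = 34965783 multiplications
Strassen's algorithm: 7^(log2(512)) = 7^9 = 40353607 multiplications
Difference: 34965783 - 40353607 = -5387824 (Strassen uses MORE here due to padding overhead — for small or just-over-power-of-2 n, padding can outweigh the per-level savings)

Standard: 34965783 multiplications (327^3). Strassen: 40353607 multiplications (7^9, after padding to 512x512). Strassen reduces 8 recursive multiplications to 7 at each level.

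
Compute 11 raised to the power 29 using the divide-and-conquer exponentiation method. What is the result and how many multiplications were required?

Computing 11^29 by squaring (build up from 11^1; each line after the first costs one multiplication):

11^1 = 11
11^2 = (11^1)^2 = 11^2 = 121
11^3 = 11 * 11^2 = 11 * 121 = 1331
11^6 = (11^3)^2 = 1331^2 = 1771561
11^7 = 11 * 11^6 = 11 * 1771561 = 19487171
11^14 = (11^7)^2 = 19487171^2 = 379749833583241
11^28 = (11^14)^2 = 379749833583241^2 = 144209936106499234037676064081
11^29 = 11 * 11^28 = 11 * 144209936106499234037676064081 = 1586309297171491574414436704891

Result: 1586309297171491574414436704891
Multiplications needed: 7 (7 lines after 11^1)

11^29 = 1586309297171491574414436704891. Using exponentiation by squaring, this requires 7 multiplications. The key idea: if the exponent is even, square the half-power; if odd, multiply by the base once.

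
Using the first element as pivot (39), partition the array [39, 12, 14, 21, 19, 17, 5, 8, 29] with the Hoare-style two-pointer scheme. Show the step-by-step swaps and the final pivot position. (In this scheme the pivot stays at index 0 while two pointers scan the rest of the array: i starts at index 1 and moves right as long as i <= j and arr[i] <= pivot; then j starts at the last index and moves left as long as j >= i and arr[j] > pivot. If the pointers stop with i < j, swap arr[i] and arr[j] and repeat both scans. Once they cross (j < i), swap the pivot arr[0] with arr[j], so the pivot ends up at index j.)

Hoare-style two-pointer partition with pivot = 39:

Initial array: [39, 12, 14, 21, 19, 17, 5, 8, 29]

Pointers start at i = 1, j = 8.
i ends at 9, j ends at 8: the pointers have crossed (j < i), so scanning stops.

Swap pivot arr[0] with arr[8] to place pivot at position 8: [29, 12, 14, 21, 19, 17, 5, 8, 39]
Pivot position: 8

After partitioning with pivot 39, the array becomes [29, 12, 14, 21, 19, 17, 5, 8, 39]. The pivot is placed at index 8. All elements to the left of the pivot are <= 39, and all elements to the right are > 39.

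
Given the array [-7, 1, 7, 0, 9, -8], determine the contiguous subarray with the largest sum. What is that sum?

Using Kadane's algorithm on [-7, 1, 7, 0, 9, -8]:

Scanning through the array:
Position 1 (value 1): max_ending_here = 1, max_so_far = 1
Position 2 (value 7): max_ending_here = 8, max_so_far = 8
Position 3 (value 0): max_ending_here = 8, max_so_far = 8
Position 4 (value 9): max_ending_here = 17, max_so_far = 17
Position 5 (value -8): max_ending_here = 9, max_so_far = 17

Maximum subarray: [1, 7, 0, 9]
Maximum sum: 17

The maximum subarray is [1, 7, 0, 9] with sum 17. This subarray runs from index 1 to index 4.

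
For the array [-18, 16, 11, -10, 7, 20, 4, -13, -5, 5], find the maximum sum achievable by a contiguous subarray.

Using Kadane's algorithm on [-18, 16, 11, -10, 7, 20, 4, -13, -5, 5]:

Scanning through the array:
Position 1 (value 16): max_ending_here = 16, max_so_far = 16
Position 2 (value 11): max_ending_here = 27, max_so_far = 27
Position 3 (value -10): max_ending_here = 17, max_so_far = 27
Position 4 (value 7): max_ending_here = 24, max_so_far = 27
Position 5 (value 20): max_ending_here = 44, max_so_far = 44
Position 6 (value 4): max_ending_here = 48, max_so_far = 48
Position 7 (value -13): max_ending_here = 35, max_so_far = 48
Position 8 (value -5): max_ending_here = 30, max_so_far = 48
Position 9 (value 5): max_ending_here = 35, max_so_far = 48

Maximum subarray: [16, 11, -10, 7, 20, 4]
Maximum sum: 48

The maximum subarray is [16, 11, -10, 7, 20, 4] with sum 48. This subarray runs from index 1 to index 6.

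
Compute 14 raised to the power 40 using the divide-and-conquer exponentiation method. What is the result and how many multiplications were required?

Computing 14^40 by squaring (build up from 14^1; each line after the first costs one multiplication):

14^1 = 14
14^2 = (14^1)^2 = 14^2 = 196
14^4 = (14^2)^2 = 196^2 = 38416
14^5 = 14 * 14^4 = 14 * 38416 = 537824
14^10 = (14^5)^2 = 537824^2 = 289254654976
14^20 = (14^10)^2 = 289254654976^2 = 83668255425284801560576
14^40 = (14^20)^2 = 83668255425284801560576^2 = 7000376965910699630056503868178506524997451776

Result: 7000376965910699630056503868178506524997451776
Multiplications needed: 6 (6 lines after 14^1)

14^40 = 7000376965910699630056503868178506524997451776. Using exponentiation by squaring, this requires 6 multiplications. The key idea: if the exponent is even, square the half-power; if odd, multiply by the base once.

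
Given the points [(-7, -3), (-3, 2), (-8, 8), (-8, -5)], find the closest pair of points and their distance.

Computing all pairwise distances among 4 points:

d((-7, -3), (-3, 2)) = 6.4031
d((-7, -3), (-8, 8)) = 11.0454
d((-7, -3), (-8, -5)) = 2.2361 <-- minimum
d((-3, 2), (-8, 8)) = 7.8102
d((-3, 2), (-8, -5)) = 8.6023
d((-8, 8), (-8, -5)) = 13.0

Closest pair: (-7, -3) and (-8, -5) with distance 2.2361

The closest pair is (-7, -3) and (-8, -5) with Euclidean distance 2.2361. For 4 points, brute-force pairwise comparison is shown above. For large n, the divide-and-conquer algorithm (sort by x, recurse on halves, check the dividing strip) achieves O(n log n).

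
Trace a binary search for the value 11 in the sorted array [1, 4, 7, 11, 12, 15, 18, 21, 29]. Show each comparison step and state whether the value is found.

Binary search for 11 in [1, 4, 7, 11, 12, 15, 18, 21, 29]:

lo=0, hi=8, mid=4, arr[mid]=12 -> 12 > 11, search left half
lo=0, hi=3, mid=1, arr[mid]=4 -> 4 < 11, search right half
lo=2, hi=3, mid=2, arr[mid]=7 -> 7 < 11, search right half
lo=3, hi=3, mid=3, arr[mid]=11 -> Found target at index 3!

Binary search finds 11 at index 3 after 4 comparisons. The search repeatedly halves the search space by comparing with the middle element.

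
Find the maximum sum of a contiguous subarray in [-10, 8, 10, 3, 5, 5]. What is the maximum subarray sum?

Using Kadane's algorithm on [-10, 8, 10, 3, 5, 5]:

Scanning through the array:
Position 1 (value 8): max_ending_here = 8, max_so_far = 8
Position 2 (value 10): max_ending_here = 18, max_so_far = 18
Position 3 (value 3): max_ending_here = 21, max_so_far = 21
Position 4 (value 5): max_ending_here = 26, max_so_far = 26
Position 5 (value 5): max_ending_here = 31, max_so_far = 31

Maximum subarray: [8, 10, 3, 5, 5]
Maximum sum: 31

The maximum subarray is [8, 10, 3, 5, 5] with sum 31. This subarray runs from index 1 to index 5.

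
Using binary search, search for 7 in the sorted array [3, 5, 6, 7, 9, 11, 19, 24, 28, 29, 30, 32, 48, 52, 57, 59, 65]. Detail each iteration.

Binary search for 7 in [3, 5, 6, 7, 9, 11, 19, 24, 28, 29, 30, 32, 48, 52, 57, 59, 65]:

lo=0, hi=16, mid=8, arr[mid]=28 -> 28 > 7, search left half
lo=0, hi=7, mid=3, arr[mid]=7 -> Found target at index 3!

Binary search finds 7 at index 3 after 2 comparisons. The search repeatedly halves the search space by comparing with the middle element.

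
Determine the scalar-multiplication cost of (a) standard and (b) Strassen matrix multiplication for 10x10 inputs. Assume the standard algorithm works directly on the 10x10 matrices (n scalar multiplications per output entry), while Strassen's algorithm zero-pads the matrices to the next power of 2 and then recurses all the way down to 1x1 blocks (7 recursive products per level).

Matrix multiplication for 10x10 matrices:

Strassen's algorithm requires power-of-2 dimensions. Pad 10x10 to 16x16 (next power of 2).

Standard algorithm: 10^3 = 1000 multiplications
Strassen's algorithm: 7^(log2(16)) = 7^4 = 2401 multiplications
Difference: 1000 - 2401 = -1401 (Strassen uses MORE here due to padding overhead — for small or just-over-power-of-2 n, padding can outweigh the per-level savings)

Standard: 1000 multiplications (10^3). Strassen: 2401 multiplications (7^4, after padding to 16x16). Strassen reduces 8 recursive multiplications to 7 at each level.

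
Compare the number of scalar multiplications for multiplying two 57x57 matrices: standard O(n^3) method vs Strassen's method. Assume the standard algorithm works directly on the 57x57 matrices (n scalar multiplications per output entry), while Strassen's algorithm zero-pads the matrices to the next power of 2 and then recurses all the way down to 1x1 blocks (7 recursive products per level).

Matrix multiplication for 57x57 matrices:

Strassen's algorithm requires power-of-2 dimensions. Pad 57x57 to 64x64 (next power of 2).

Standard algorithm: 57^3 = 185193 multiplications
Strassen's algorithm: 7^(log2(64)) = 7^6 = 117649 multiplications
Savings: 185193 - 117649 = 67544 multiplications

Standard: 185193 multiplications (57^3). Strassen: 117649 multiplications (7^6, after padding to 64x64). Strassen reduces 8 recursive multiplications to 7 at each level.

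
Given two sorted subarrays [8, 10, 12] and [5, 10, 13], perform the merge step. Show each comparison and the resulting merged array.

Merging process:

Compare 8 vs 5: take 5 from right. Merged: [5]
Compare 8 vs 10: take 8 from left. Merged: [5, 8]
Compare 10 vs 10: take 10 from left. Merged: [5, 8, 10]
Compare 12 vs 10: take 10 from right. Merged: [5, 8, 10, 10]
Compare 12 vs 13: take 12 from left. Merged: [5, 8, 10, 10, 12]
Append remaining from right: [13]. Merged: [5, 8, 10, 10, 12, 13]

Final merged array: [5, 8, 10, 10, 12, 13]
Total comparisons: 5

The merged array is [5, 8, 10, 10, 12, 13], requiring 5 comparisons. The merge step runs in O(n) time where n is the total number of elements.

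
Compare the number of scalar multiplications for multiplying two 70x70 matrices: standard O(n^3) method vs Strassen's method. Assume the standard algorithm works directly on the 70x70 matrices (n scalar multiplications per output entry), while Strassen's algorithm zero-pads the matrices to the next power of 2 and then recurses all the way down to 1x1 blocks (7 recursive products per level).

Matrix multiplication for 70x70 matrices:

Strassen's algorithm requires power-of-2 dimensions. Pad 70x70 to 128x128 (next power of 2).

Standard algorithm: 70^3 = 343000 multiplications
Strassen's algorithm: 7^(log2(128)) = 7^7 = 823543 multiplications
Difference: 343000 - 823543 = -480543 (Strassen uses MORE here due to padding overhead — for small or just-over-power-of-2 n, padding can outweigh the per-level savings)

Standard: 343000 multiplications (70^3). Strassen: 823543 multiplications (7^7, after padding to 128x128). Strassen reduces 8 recursive multiplications to 7 at each level.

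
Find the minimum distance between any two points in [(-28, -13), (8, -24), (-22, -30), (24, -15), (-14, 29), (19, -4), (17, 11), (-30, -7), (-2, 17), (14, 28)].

Computing all pairwise distances among 10 points:

d((-28, -13), (8, -24)) = 37.6431
d((-28, -13), (-22, -30)) = 18.0278
d((-28, -13), (24, -15)) = 52.0384
d((-28, -13), (-14, 29)) = 44.2719
d((-28, -13), (19, -4)) = 47.8539
d((-28, -13), (17, 11)) = 51.0
d((-28, -13), (-30, -7)) = 6.3246 <-- minimum
d((-28, -13), (-2, 17)) = 39.6989
d((-28, -13), (14, 28)) = 58.6941
d((8, -24), (-22, -30)) = 30.5941
d((8, -24), (24, -15)) = 18.3576
d((8, -24), (-14, 29)) = 57.3847
d((8, -24), (19, -4)) = 22.8254
d((8, -24), (17, 11)) = 36.1386
d((8, -24), (-30, -7)) = 41.6293
d((8, -24), (-2, 17)) = 42.2019
d((8, -24), (14, 28)) = 52.345
d((-22, -30), (24, -15)) = 48.3839
d((-22, -30), (-14, 29)) = 59.5399
d((-22, -30), (19, -4)) = 48.5489
d((-22, -30), (17, 11)) = 56.5862
d((-22, -30), (-30, -7)) = 24.3516
d((-22, -30), (-2, 17)) = 51.0784
d((-22, -30), (14, 28)) = 68.2642
d((24, -15), (-14, 29)) = 58.1378
d((24, -15), (19, -4)) = 12.083
d((24, -15), (17, 11)) = 26.9258
d((24, -15), (-30, -7)) = 54.5894
d((24, -15), (-2, 17)) = 41.2311
d((24, -15), (14, 28)) = 44.1475
d((-14, 29), (19, -4)) = 46.669
d((-14, 29), (17, 11)) = 35.8469
d((-14, 29), (-30, -7)) = 39.3954
d((-14, 29), (-2, 17)) = 16.9706
d((-14, 29), (14, 28)) = 28.0179
d((19, -4), (17, 11)) = 15.1327
d((19, -4), (-30, -7)) = 49.0918
d((19, -4), (-2, 17)) = 29.6985
d((19, -4), (14, 28)) = 32.3883
d((17, 11), (-30, -7)) = 50.3289
d((17, 11), (-2, 17)) = 19.9249
d((17, 11), (14, 28)) = 17.2627
d((-30, -7), (-2, 17)) = 36.8782
d((-30, -7), (14, 28)) = 56.2228
d((-2, 17), (14, 28)) = 19.4165

Closest pair: (-28, -13) and (-30, -7) with distance 6.3246

The closest pair is (-28, -13) and (-30, -7) with Euclidean distance 6.3246. For 10 points, brute-force pairwise comparison is shown above. For large n, the divide-and-conquer algorithm (sort by x, recurse on halves, check the dividing strip) achieves O(n log n).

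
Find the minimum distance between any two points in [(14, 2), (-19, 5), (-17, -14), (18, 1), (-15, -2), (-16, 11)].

Computing all pairwise distances among 6 points:

d((14, 2), (-19, 5)) = 33.1361
d((14, 2), (-17, -14)) = 34.8855
d((14, 2), (18, 1)) = 4.1231 <-- minimum
d((14, 2), (-15, -2)) = 29.2746
d((14, 2), (-16, 11)) = 31.3209
d((-19, 5), (-17, -14)) = 19.105
d((-19, 5), (18, 1)) = 37.2156
d((-19, 5), (-15, -2)) = 8.0623
d((-19, 5), (-16, 11)) = 6.7082
d((-17, -14), (18, 1)) = 38.0789
d((-17, -14), (-15, -2)) = 12.1655
d((-17, -14), (-16, 11)) = 25.02
d((18, 1), (-15, -2)) = 33.1361
d((18, 1), (-16, 11)) = 35.4401
d((-15, -2), (-16, 11)) = 13.0384

Closest pair: (14, 2) and (18, 1) with distance 4.1231

The closest pair is (14, 2) and (18, 1) with Euclidean distance 4.1231. For 6 points, brute-force pairwise comparison is shown above. For large n, the divide-and-conquer algorithm (sort by x, recurse on halves, check the dividing strip) achieves O(n log n).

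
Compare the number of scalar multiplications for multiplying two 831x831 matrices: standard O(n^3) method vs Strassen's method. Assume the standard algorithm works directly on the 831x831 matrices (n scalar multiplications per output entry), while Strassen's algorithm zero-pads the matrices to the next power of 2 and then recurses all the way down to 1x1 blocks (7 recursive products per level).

Matrix multiplication for 831x831 matrices:

Strassen's algorithm requires power-of-2 dimensions. Pad 831x831 to 1024x1024 (next power of 2).

Standard algorithm: 831^3 = 573856191 multiplications
Strassen's algorithm: 7^(log2(1024)) = 7^10 = 282475249 multiplications
Savings: 573856191 - 282475249 = 291380942 multiplications

Standard: 573856191 multiplications (831^3). Strassen: 282475249 multiplications (7^10, after padding to 1024x1024). Strassen reduces 8 recursive multiplications to 7 at each level.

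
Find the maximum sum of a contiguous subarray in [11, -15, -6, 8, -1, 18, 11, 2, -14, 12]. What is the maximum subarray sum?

Using Kadane's algorithm on [11, -15, -6, 8, -1, 18, 11, 2, -14, 12]:

Scanning through the array:
Position 1 (value -15): max_ending_here = -4, max_so_far = 11
Position 2 (value -6): max_ending_here = -6, max_so_far = 11
Position 3 (value 8): max_ending_here = 8, max_so_far = 11
Position 4 (value -1): max_ending_here = 7, max_so_far = 11
Position 5 (value 18): max_ending_here = 25, max_so_far = 25
Position 6 (value 11): max_ending_here = 36, max_so_far = 36
Position 7 (value 2): max_ending_here = 38, max_so_far = 38
Position 8 (value -14): max_ending_here = 24, max_so_far = 38
Position 9 (value 12): max_ending_here = 36, max_so_far = 38

Maximum subarray: [8, -1, 18, 11, 2]
Maximum sum: 38

The maximum subarray is [8, -1, 18, 11, 2] with sum 38. This subarray runs from index 3 to index 7.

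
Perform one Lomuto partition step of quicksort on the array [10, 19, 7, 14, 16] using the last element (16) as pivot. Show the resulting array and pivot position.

Lomuto partition with pivot = 16:

Initial array: [10, 19, 7, 14, 16]

arr[0]=10 <= 16: swap with position 0, array becomes [10, 19, 7, 14, 16]
arr[1]=19 > 16: no swap
arr[2]=7 <= 16: swap with position 1, array becomes [10, 7, 19, 14, 16]
arr[3]=14 <= 16: swap with position 2, array becomes [10, 7, 14, 19, 16]

Place pivot at position 3: [10, 7, 14, 16, 19]
Pivot position: 3

After partitioning with pivot 16, the array becomes [10, 7, 14, 16, 19]. The pivot is placed at index 3. All elements to the left of the pivot are <= 16, and all elements to the right are > 16.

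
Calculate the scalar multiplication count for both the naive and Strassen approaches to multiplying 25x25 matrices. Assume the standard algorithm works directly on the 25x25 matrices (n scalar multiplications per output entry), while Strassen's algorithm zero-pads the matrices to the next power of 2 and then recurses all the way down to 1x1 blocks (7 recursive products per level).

Matrix multiplication for 25x25 matrices:

Strassen's algorithm requires power-of-2 dimensions. Pad 25x25 to 32x32 (next power of 2).

Standard algorithm: 25^3 = 15625 multiplications
Strassen's algorithm: 7^(log2(32)) = 7^5 = 16807 multiplications
Difference: 15625 - 16807 = -1182 (Strassen uses MORE here due to padding overhead — for small or just-over-power-of-2 n, padding can outweigh the per-level savings)

Standard: 15625 multiplications (25^3). Strassen: 16807 multiplications (7^5, after padding to 32x32). Strassen reduces 8 recursive multiplications to 7 at each level.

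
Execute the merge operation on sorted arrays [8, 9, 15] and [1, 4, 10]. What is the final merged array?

Merging process:

Compare 8 vs 1: take 1 from right. Merged: [1]
Compare 8 vs 4: take 4 from right. Merged: [1, 4]
Compare 8 vs 10: take 8 from left. Merged: [1, 4, 8]
Compare 9 vs 10: take 9 from left. Merged: [1, 4, 8, 9]
Compare 15 vs 10: take 10 from right. Merged: [1, 4, 8, 9, 10]
Append remaining from left: [15]. Merged: [1, 4, 8, 9, 10, 15]

Final merged array: [1, 4, 8, 9, 10, 15]
Total comparisons: 5

The merged array is [1, 4, 8, 9, 10, 15], requiring 5 comparisons. The merge step runs in O(n) time where n is the total number of elements.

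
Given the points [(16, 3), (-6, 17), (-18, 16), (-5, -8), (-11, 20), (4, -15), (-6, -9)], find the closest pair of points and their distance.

Computing all pairwise distances among 7 points:

d((16, 3), (-6, 17)) = 26.0768
d((16, 3), (-18, 16)) = 36.4005
d((16, 3), (-5, -8)) = 23.7065
d((16, 3), (-11, 20)) = 31.9061
d((16, 3), (4, -15)) = 21.6333
d((16, 3), (-6, -9)) = 25.0599
d((-6, 17), (-18, 16)) = 12.0416
d((-6, 17), (-5, -8)) = 25.02
d((-6, 17), (-11, 20)) = 5.831
d((-6, 17), (4, -15)) = 33.5261
d((-6, 17), (-6, -9)) = 26.0
d((-18, 16), (-5, -8)) = 27.2947
d((-18, 16), (-11, 20)) = 8.0623
d((-18, 16), (4, -15)) = 38.0132
d((-18, 16), (-6, -9)) = 27.7308
d((-5, -8), (-11, 20)) = 28.6356
d((-5, -8), (4, -15)) = 11.4018
d((-5, -8), (-6, -9)) = 1.4142 <-- minimum
d((-11, 20), (4, -15)) = 38.0789
d((-11, 20), (-6, -9)) = 29.4279
d((4, -15), (-6, -9)) = 11.6619

Closest pair: (-5, -8) and (-6, -9) with distance 1.4142

The closest pair is (-5, -8) and (-6, -9) with Euclidean distance 1.4142. For 7 points, brute-force pairwise comparison is shown above. For large n, the divide-and-conquer algorithm (sort by x, recurse on halves, check the dividing strip) achieves O(n log n).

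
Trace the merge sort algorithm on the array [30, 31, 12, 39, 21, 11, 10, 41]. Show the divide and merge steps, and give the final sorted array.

Merge sort trace:

Split: [30, 31, 12, 39, 21, 11, 10, 41] -> [30, 31, 12, 39] and [21, 11, 10, 41]
  Split: [30, 31, 12, 39] -> [30, 31] and [12, 39]
    Split: [30, 31] -> [30] and [31]
    Merge: [30] + [31] -> [30, 31]
    Split: [12, 39] -> [12] and [39]
    Merge: [12] + [39] -> [12, 39]
  Merge: [30, 31] + [12, 39] -> [12, 30, 31, 39]
  Split: [21, 11, 10, 41] -> [21, 11] and [10, 41]
    Split: [21, 11] -> [21] and [11]
    Merge: [21] + [11] -> [11, 21]
    Split: [10, 41] -> [10] and [41]
    Merge: [10] + [41] -> [10, 41]
  Merge: [11, 21] + [10, 41] -> [10, 11, 21, 41]
Merge: [12, 30, 31, 39] + [10, 11, 21, 41] -> [10, 11, 12, 21, 30, 31, 39, 41]

Final sorted array: [10, 11, 12, 21, 30, 31, 39, 41]

The merge sort proceeds by recursively splitting the array and merging sorted halves.
After all merges, the sorted array is [10, 11, 12, 21, 30, 31, 39, 41].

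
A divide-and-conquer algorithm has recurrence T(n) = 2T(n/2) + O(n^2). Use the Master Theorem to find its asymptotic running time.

Master Theorem for T(n) = 2T(n/2) + O(n^2):

a = 2, b = 2, c = 2
log_b(a) = log_2(2) = 1.0000

Case 3: c = 2 > log_2(2) = 1.0000
T(n) = O(n^2) = O(n^2)

For T(n) = 2T(n/2) + O(n^2): log_2(2) = 1.0000. This is Case 3 of the Master Theorem (c > log_b(a), work dominated by root), giving O(n^2).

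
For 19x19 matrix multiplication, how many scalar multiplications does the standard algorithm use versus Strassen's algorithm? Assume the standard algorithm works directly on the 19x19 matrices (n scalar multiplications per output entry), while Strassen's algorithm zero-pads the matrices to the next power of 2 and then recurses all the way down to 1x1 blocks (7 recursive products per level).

Matrix multiplication for 19x19 matrices:

Strassen's algorithm requires power-of-2 dimensions. Pad 19x19 to 32x32 (next power of 2).

Standard algorithm: 19^3 = 6859 multiplications
Strassen's algorithm: 7^(log2(32)) = 7^5 = 16807 multiplications
Difference: 6859 - 16807 = -9948 (Strassen uses MORE here due to padding overhead — for small or just-over-power-of-2 n, padding can outweigh the per-level savings)

Standard: 6859 multiplications (19^3). Strassen: 16807 multiplications (7^5, after padding to 32x32). Strassen reduces 8 recursive multiplications to 7 at each level.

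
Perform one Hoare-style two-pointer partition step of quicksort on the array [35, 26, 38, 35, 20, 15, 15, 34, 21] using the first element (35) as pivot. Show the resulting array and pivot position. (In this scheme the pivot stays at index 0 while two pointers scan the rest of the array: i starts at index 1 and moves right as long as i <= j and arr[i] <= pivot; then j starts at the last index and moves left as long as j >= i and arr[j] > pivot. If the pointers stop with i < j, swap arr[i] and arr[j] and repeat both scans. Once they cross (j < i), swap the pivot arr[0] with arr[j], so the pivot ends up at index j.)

Hoare-style two-pointer partition with pivot = 35:

Initial array: [35, 26, 38, 35, 20, 15, 15, 34, 21]

Pointers start at i = 1, j = 8.
i stops at index 2 (arr[2]=38 > 35), j stops at index 8 (arr[8]=21 <= 35): swap arr[2] and arr[8], array becomes [35, 26, 21, 35, 20, 15, 15, 34, 38]
i ends at 8, j ends at 7: the pointers have crossed (j < i), so scanning stops.

Swap pivot arr[0] with arr[7] to place pivot at position 7: [34, 26, 21, 35, 20, 15, 15, 35, 38]
Pivot position: 7

After partitioning with pivot 35, the array becomes [34, 26, 21, 35, 20, 15, 15, 35, 38]. The pivot is placed at index 7. All elements to the left of the pivot are <= 35, and all elements to the right are > 35.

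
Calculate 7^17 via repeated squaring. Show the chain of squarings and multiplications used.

Computing 7^17 by squaring (build up from 7^1; each line after the first costs one multiplication):

7^1 = 7
7^2 = (7^1)^2 = 7^2 = 49
7^4 = (7^2)^2 = 49^2 = 2401
7^8 = (7^4)^2 = 2401^2 = 5764801
7^16 = (7^8)^2 = 5764801^2 = 33232930569601
7^17 = 7 * 7^16 = 7 * 33232930569601 = 232630513987207

Result: 232630513987207
Multiplications needed: 5 (5 lines after 7^1)

7^17 = 232630513987207. Using exponentiation by squaring, this requires 5 multiplications. The key idea: if the exponent is even, square the half-power; if odd, multiply by the base once.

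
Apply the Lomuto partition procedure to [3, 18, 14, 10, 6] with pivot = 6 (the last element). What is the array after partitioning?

Lomuto partition with pivot = 6:

Initial array: [3, 18, 14, 10, 6]

arr[0]=3 <= 6: swap with position 0, array becomes [3, 18, 14, 10, 6]
arr[1]=18 > 6: no swap
arr[2]=14 > 6: no swap
arr[3]=10 > 6: no swap

Place pivot at position 1: [3, 6, 14, 10, 18]
Pivot position: 1

After partitioning with pivot 6, the array becomes [3, 6, 14, 10, 18]. The pivot is placed at index 1. All elements to the left of the pivot are <= 6, and all elements to the right are > 6.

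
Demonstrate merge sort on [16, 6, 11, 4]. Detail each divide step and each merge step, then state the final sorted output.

Merge sort trace:

Split: [16, 6, 11, 4] -> [16, 6] and [11, 4]
  Split: [16, 6] -> [16] and [6]
  Merge: [16] + [6] -> [6, 16]
  Split: [11, 4] -> [11] and [4]
  Merge: [11] + [4] -> [4, 11]
Merge: [6, 16] + [4, 11] -> [4, 6, 11, 16]

Final sorted array: [4, 6, 11, 16]

The merge sort proceeds by recursively splitting the array and merging sorted halves.
After all merges, the sorted array is [4, 6, 11, 16].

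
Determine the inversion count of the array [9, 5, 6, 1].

Finding inversions in [9, 5, 6, 1]:

(0, 1): arr[0]=9 > arr[1]=5
(0, 2): arr[0]=9 > arr[2]=6
(0, 3): arr[0]=9 > arr[3]=1
(1, 3): arr[1]=5 > arr[3]=1
(2, 3): arr[2]=6 > arr[3]=1

Total inversions: 5

The array has 5 inversion(s): (0,1), (0,2), (0,3), (1,3), (2,3). Each pair (i,j) satisfies i < j and arr[i] > arr[j].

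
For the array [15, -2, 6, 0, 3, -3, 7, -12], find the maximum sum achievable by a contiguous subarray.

Using Kadane's algorithm on [15, -2, 6, 0, 3, -3, 7, -12]:

Scanning through the array:
Position 1 (value -2): max_ending_here = 13, max_so_far = 15
Position 2 (value 6): max_ending_here = 19, max_so_far = 19
Position 3 (value 0): max_ending_here = 19, max_so_far = 19
Position 4 (value 3): max_ending_here = 22, max_so_far = 22
Position 5 (value -3): max_ending_here = 19, max_so_far = 22
Position 6 (value 7): max_ending_here = 26, max_so_far = 26
Position 7 (value -12): max_ending_here = 14, max_so_far = 26

Maximum subarray: [15, -2, 6, 0, 3, -3, 7]
Maximum sum: 26

The maximum subarray is [15, -2, 6, 0, 3, -3, 7] with sum 26. This subarray runs from index 0 to index 6.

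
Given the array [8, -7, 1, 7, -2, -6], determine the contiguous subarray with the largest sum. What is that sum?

Using Kadane's algorithm on [8, -7, 1, 7, -2, -6]:

Scanning through the array:
Position 1 (value -7): max_ending_here = 1, max_so_far = 8
Position 2 (value 1): max_ending_here = 2, max_so_far = 8
Position 3 (value 7): max_ending_here = 9, max_so_far = 9
Position 4 (value -2): max_ending_here = 7, max_so_far = 9
Position 5 (value -6): max_ending_here = 1, max_so_far = 9

Maximum subarray: [8, -7, 1, 7]
Maximum sum: 9

The maximum subarray is [8, -7, 1, 7] with sum 9. This subarray runs from index 0 to index 3.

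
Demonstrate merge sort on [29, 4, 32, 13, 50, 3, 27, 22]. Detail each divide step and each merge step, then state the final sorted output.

Merge sort trace:

Split: [29, 4, 32, 13, 50, 3, 27, 22] -> [29, 4, 32, 13] and [50, 3, 27, 22]
  Split: [29, 4, 32, 13] -> [29, 4] and [32, 13]
    Split: [29, 4] -> [29] and [4]
    Merge: [29] + [4] -> [4, 29]
    Split: [32, 13] -> [32] and [13]
    Merge: [32] + [13] -> [13, 32]
  Merge: [4, 29] + [13, 32] -> [4, 13, 29, 32]
  Split: [50, 3, 27, 22] -> [50, 3] and [27, 22]
    Split: [50, 3] -> [50] and [3]
    Merge: [50] + [3] -> [3, 50]
    Split: [27, 22] -> [27] and [22]
    Merge: [27] + [22] -> [22, 27]
  Merge: [3, 50] + [22, 27] -> [3, 22, 27, 50]
Merge: [4, 13, 29, 32] + [3, 22, 27, 50] -> [3, 4, 13, 22, 27, 29, 32, 50]

Final sorted array: [3, 4, 13, 22, 27, 29, 32, 50]

The merge sort proceeds by recursively splitting the array and merging sorted halves.
After all merges, the sorted array is [3, 4, 13, 22, 27, 29, 32, 50].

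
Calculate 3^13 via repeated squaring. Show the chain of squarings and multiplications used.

Computing 3^13 by squaring (build up from 3^1; each line after the first costs one multiplication):

3^1 = 3
3^2 = (3^1)^2 = 3^2 = 9
3^3 = 3 * 3^2 = 3 * 9 = 27
3^6 = (3^3)^2 = 27^2 = 729
3^12 = (3^6)^2 = 729^2 = 531441
3^13 = 3 * 3^12 = 3 * 531441 = 1594323

Result: 1594323
Multiplications needed: 5 (5 lines after 3^1)

3^13 = 1594323. Using exponentiation by squaring, this requires 5 multiplications. The key idea: if the exponent is even, square the half-power; if odd, multiply by the base once.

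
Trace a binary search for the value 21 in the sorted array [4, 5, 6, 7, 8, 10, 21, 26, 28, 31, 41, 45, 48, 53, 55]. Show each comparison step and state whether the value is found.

Binary search for 21 in [4, 5, 6, 7, 8, 10, 21, 26, 28, 31, 41, 45, 48, 53, 55]:

lo=0, hi=14, mid=7, arr[mid]=26 -> 26 > 21, search left half
lo=0, hi=6, mid=3, arr[mid]=7 -> 7 < 21, search right half
lo=4, hi=6, mid=5, arr[mid]=10 -> 10 < 21, search right half
lo=6, hi=6, mid=6, arr[mid]=21 -> Found target at index 6!

Binary search finds 21 at index 6 after 4 comparisons. The search repeatedly halves the search space by comparing with the middle element.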